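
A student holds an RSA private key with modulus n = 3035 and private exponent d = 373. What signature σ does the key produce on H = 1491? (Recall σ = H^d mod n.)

H^2 ≡ 1491^2 = 2223081 ≡ 1461
H^4 ≡ 1461^2 = 2134521 ≡ 916
H^8 ≡ 916^2 = 839056 ≡ 1396
H^16 ≡ 1396^2 = 1948816 ≡ 346
H^32 ≡ 346^2 = 119716 ≡ 1351
H^64 ≡ 1351^2 = 1825201 ≡ 1166
H^128 ≡ 1166^2 = 1359556 ≡ 2911
H^256 ≡ 2911^2 = 8473921 ≡ 201
373 = 256 + 64 + 32 + 16 + 4 + 1, so H^373 ≡ 201·1166·1351·346·916·1491 ≡ 866 (mod 3035)

866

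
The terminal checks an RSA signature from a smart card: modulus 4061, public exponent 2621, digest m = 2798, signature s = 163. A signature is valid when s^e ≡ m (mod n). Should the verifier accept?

accept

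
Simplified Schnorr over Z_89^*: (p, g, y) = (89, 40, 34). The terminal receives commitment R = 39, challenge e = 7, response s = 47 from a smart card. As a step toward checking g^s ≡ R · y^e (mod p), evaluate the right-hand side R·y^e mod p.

34^2 = 1156 ≡ 88
34^4 ≡ 88^2 = 7744 ≡ 1
7 = 4 + 2 + 1, so 34^7 ≡ 1·88·34 ≡ 55 (mod 89)
R · y^e ≡ 39·55 = 2145 ≡ 9 (mod 89)

9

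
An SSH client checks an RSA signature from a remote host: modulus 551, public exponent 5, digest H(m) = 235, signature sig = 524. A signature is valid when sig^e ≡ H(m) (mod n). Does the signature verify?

verifies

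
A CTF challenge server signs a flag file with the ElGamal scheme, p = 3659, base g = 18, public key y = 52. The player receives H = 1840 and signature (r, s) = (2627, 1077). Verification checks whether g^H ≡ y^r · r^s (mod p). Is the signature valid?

valid

Left side g^H mod p:
18^1840 mod 3659 = 1366
Right side y^r · r^s mod p:
52^2627 mod 3659 = 233
2627^1077 mod 3659 = 2597
233·2597 = 605101 ≡ 1366 (mod 3659)
1366 ≡ 1366 (mod 3659), so the signature is genuine.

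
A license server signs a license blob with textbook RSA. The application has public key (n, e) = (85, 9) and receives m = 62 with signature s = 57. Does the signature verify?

s^9 mod 85 = 62
s^9 mod 85 = 62 matches m.

verifies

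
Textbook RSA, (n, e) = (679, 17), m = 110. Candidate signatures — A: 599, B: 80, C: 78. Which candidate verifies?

B

Candidate A: Squares mod 679: 599^1≡599, 599^2≡289, 599^4≡4, 599^8≡16, 599^16≡256; 17 = 16 + 1, so 599^17 ≡ 256·599 ≡ 569 (mod 679)
Candidate B: Squares mod 679: 80^1≡80, 80^2≡289, 80^4≡4, 80^8≡16, 80^16≡256; 17 = 16 + 1, so 80^17 ≡ 256·80 ≡ 110 (mod 679)
  → matches m = 110
Candidate C: Squares mod 679: 78^1≡78, 78^2≡652, 78^4≡50, 78^8≡463, 78^16≡484; 17 = 16 + 1, so 78^17 ≡ 484·78 ≡ 407 (mod 679)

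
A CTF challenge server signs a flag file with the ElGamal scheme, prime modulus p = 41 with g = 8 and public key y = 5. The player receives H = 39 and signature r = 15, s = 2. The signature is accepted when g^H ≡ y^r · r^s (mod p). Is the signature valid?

invalid

Left side g^H mod p:
Squares mod 41: 8^1≡8, 8^2≡23, 8^4≡37, 8^8≡16, 8^16≡10, 8^32≡18
39 = 32 + 4 + 2 + 1, so 8^39 ≡ 18·37·23·8 ≡ 36 (mod 41)
Right side y^r · r^s mod p:
Squares mod 41: 5^1≡5, 5^2≡25, 5^4≡10, 5^8≡18
15 = 8 + 4 + 2 + 1, so 5^15 ≡ 18·10·25·5 ≡ 32 (mod 41)
Squares mod 41: 15^1≡15, 15^2≡20
15^2 ≡ 20 (mod 41)
32·20 = 640 ≡ 25 (mod 41)
36 ≠ 25, so verification fails.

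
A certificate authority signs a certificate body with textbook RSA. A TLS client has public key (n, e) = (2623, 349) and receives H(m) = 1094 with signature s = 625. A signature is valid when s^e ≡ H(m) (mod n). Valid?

no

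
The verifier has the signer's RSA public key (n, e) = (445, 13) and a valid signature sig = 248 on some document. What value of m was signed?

Squares mod 445: sig^1≡248, sig^2≡94, sig^4≡381, sig^8≡91
13 = 8 + 4 + 1, so sig^13 ≡ 91·381·248 ≡ 118 (mod 445)

118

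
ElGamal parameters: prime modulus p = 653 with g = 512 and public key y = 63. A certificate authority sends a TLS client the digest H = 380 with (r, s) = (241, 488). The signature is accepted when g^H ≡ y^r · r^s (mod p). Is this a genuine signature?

forged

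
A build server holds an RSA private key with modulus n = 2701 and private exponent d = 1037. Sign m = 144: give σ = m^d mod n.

1237

Squares mod 2701: m^1≡144, m^2≡1829, m^4≡1403, m^8≡2081, m^16≡858, m^32≡1492, m^64≡440, m^128≡1829, m^256≡1403, m^512≡2081, m^1024≡858
1037 = 1024 + 8 + 4 + 1, so m^1037 ≡ 858·2081·1403·144 ≡ 1237 (mod 2701)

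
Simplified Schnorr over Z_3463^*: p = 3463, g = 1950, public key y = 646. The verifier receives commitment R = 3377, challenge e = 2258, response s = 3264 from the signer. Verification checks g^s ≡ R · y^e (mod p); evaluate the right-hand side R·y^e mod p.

1951

Squares mod 3463: 646^1≡646, 646^2≡1756, 646^4≡1466, 646^8≡2096, 646^16≡2132, 646^32≡1968, 646^64≡1390, 646^128≡3209, 646^256≡2182, 646^512≡2962, 646^1024≡1665, 646^2048≡1825
2258 = 2048 + 128 + 64 + 16 + 2, so 646^2258 ≡ 1825·3209·1390·2132·1756 ≡ 984 (mod 3463)
R · y^e ≡ 3377·984 = 3322968 ≡ 1951 (mod 3463)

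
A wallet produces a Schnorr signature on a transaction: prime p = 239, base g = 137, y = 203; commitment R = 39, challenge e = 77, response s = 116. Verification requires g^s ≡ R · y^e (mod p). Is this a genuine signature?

g^s mod p:
137^2 = 18769 ≡ 127
137^4 ≡ 127^2 = 16129 ≡ 116
137^8 ≡ 116^2 = 13456 ≡ 72
137^16 ≡ 72^2 = 5184 ≡ 165
137^32 ≡ 165^2 = 27225 ≡ 218
137^64 ≡ 218^2 = 47524 ≡ 202
116 = 64 + 32 + 16 + 4, so 137^116 ≡ 202·218·165·116 ≡ 5 (mod 239)
R · y^e mod p:
203^2 = 41209 ≡ 101
203^4 ≡ 101^2 = 10201 ≡ 163
203^8 ≡ 163^2 = 26569 ≡ 40
203^16 ≡ 40^2 = 1600 ≡ 166
203^32 ≡ 166^2 = 27556 ≡ 71
203^64 ≡ 71^2 = 5041 ≡ 22
77 = 64 + 8 + 4 + 1, so 203^77 ≡ 22·40·163·203 ≡ 233 (mod 239)
39·233 = 9087 ≡ 5 (mod 239)
5 ≡ 5 (mod 239); signature holds.

genuine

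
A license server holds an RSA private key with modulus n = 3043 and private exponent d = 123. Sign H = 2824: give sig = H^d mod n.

Squares mod 3043: H^1≡2824, H^2≡2316, H^4≡2090, H^8≡1395, H^16≡1548, H^32≡1463, H^64≡1140
123 = 64 + 32 + 16 + 8 + 2 + 1, so H^123 ≡ 1140·1463·1548·1395·2316·2824 ≡ 2881 (mod 3043)

2881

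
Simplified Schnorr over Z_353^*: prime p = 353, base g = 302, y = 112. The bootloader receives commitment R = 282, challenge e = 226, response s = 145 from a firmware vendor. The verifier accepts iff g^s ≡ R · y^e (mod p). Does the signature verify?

verifies

g^s mod p:
302^2 = 91204 ≡ 130
302^4 ≡ 130^2 = 16900 ≡ 309
302^8 ≡ 309^2 = 95481 ≡ 171
302^16 ≡ 171^2 = 29241 ≡ 295
302^32 ≡ 295^2 = 87025 ≡ 187
302^64 ≡ 187^2 = 34969 ≡ 22
302^128 ≡ 22^2 = 484 ≡ 131
145 = 128 + 16 + 1, so 302^145 ≡ 131·295·302 ≡ 257 (mod 353)
R · y^e mod p:
112^2 = 12544 ≡ 189
112^4 ≡ 189^2 = 35721 ≡ 68
112^8 ≡ 68^2 = 4624 ≡ 35
112^16 ≡ 35^2 = 1225 ≡ 166
112^32 ≡ 166^2 = 27556 ≡ 22
112^64 ≡ 22^2 = 484 ≡ 131
112^128 ≡ 131^2 = 17161 ≡ 217
226 = 128 + 64 + 32 + 2, so 112^226 ≡ 217·131·22·189 ≡ 240 (mod 353)
282·240 = 67680 ≡ 257 (mod 353)
257 ≡ 257 (mod 353); signature holds.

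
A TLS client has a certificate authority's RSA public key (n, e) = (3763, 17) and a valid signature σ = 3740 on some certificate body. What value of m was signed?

σ^2 ≡ 3740^2 = 13987600 ≡ 529
σ^4 ≡ 529^2 = 279841 ≡ 1379
σ^8 ≡ 1379^2 = 1901641 ≡ 1326
σ^16 ≡ 1326^2 = 1758276 ≡ 955
17 = 16 + 1, so σ^17 ≡ 955·3740 ≡ 613 (mod 3763)

613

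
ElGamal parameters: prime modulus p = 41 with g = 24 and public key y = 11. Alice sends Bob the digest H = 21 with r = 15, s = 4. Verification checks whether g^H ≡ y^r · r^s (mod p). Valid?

Left side g^H mod p:
24^21 mod 41 = 17
Right side y^r · r^s mod p:
11^15 mod 41 = 27
15^4 mod 41 = 31
27·31 = 837 ≡ 17 (mod 41)
17 ≡ 17 (mod 41), so the signature is genuine.

yes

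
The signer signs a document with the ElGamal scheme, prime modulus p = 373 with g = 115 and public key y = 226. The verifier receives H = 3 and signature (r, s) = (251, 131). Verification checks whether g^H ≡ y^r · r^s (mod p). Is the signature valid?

valid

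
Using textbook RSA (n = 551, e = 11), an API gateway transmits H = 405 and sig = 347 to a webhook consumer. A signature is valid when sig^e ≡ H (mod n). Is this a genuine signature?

genuine

Squares mod 551: sig^1≡347, sig^2≡291, sig^4≡378, sig^8≡175
11 = 8 + 2 + 1, so sig^11 ≡ 175·291·347 ≡ 405 (mod 551)
405 = H, so the signature checks out.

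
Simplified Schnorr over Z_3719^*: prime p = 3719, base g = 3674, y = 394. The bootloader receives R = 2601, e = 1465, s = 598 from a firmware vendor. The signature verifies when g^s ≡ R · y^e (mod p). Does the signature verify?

g^s mod p:
3674^598 mod 3719 = 574
R · y^e mod p:
394^1465 mod 3719 = 2080
2601·2080 = 5410080 ≡ 2654 (mod 3719)
574 ≠ 2654; the check fails.

does not verify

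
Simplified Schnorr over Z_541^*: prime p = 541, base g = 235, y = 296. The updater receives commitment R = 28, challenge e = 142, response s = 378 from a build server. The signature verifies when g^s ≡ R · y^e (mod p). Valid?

g^s mod p:
235^2 = 55225 ≡ 43
235^4 ≡ 43^2 = 1849 ≡ 226
235^8 ≡ 226^2 = 51076 ≡ 222
235^16 ≡ 222^2 = 49284 ≡ 53
235^32 ≡ 53^2 = 2809 ≡ 104
235^64 ≡ 104^2 = 10816 ≡ 537
235^128 ≡ 537^2 = 288369 ≡ 16
235^256 ≡ 16^2 = 256
378 = 256 + 64 + 32 + 16 + 8 + 2, so 235^378 ≡ 256·537·104·53·222·43 ≡ 228 (mod 541)
R · y^e mod p:
296^2 = 87616 ≡ 515
296^4 ≡ 515^2 = 265225 ≡ 135
296^8 ≡ 135^2 = 18225 ≡ 372
296^16 ≡ 372^2 = 138384 ≡ 429
296^32 ≡ 429^2 = 184041 ≡ 101
296^64 ≡ 101^2 = 10201 ≡ 463
296^128 ≡ 463^2 = 214369 ≡ 133
142 = 128 + 8 + 4 + 2, so 296^142 ≡ 133·372·135·515 ≡ 240 (mod 541)
28·240 = 6720 ≡ 228 (mod 541)
228 ≡ 228 (mod 541); signature holds.

yes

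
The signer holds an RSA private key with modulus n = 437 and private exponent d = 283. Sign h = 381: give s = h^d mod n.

324

h^2 ≡ 381^2 = 145161 ≡ 77
h^4 ≡ 77^2 = 5929 ≡ 248
h^8 ≡ 248^2 = 61504 ≡ 324
h^16 ≡ 324^2 = 104976 ≡ 96
h^32 ≡ 96^2 = 9216 ≡ 39
h^64 ≡ 39^2 = 1521 ≡ 210
h^128 ≡ 210^2 = 44100 ≡ 400
h^256 ≡ 400^2 = 160000 ≡ 58
283 = 256 + 16 + 8 + 2 + 1, so h^283 ≡ 58·96·324·77·381 ≡ 324 (mod 437)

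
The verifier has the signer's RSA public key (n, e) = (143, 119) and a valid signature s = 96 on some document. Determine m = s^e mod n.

s^2 ≡ 96^2 = 9216 ≡ 64
s^4 ≡ 64^2 = 4096 ≡ 92
s^8 ≡ 92^2 = 8464 ≡ 27
s^16 ≡ 27^2 = 729 ≡ 14
s^32 ≡ 14^2 = 196 ≡ 53
s^64 ≡ 53^2 = 2809 ≡ 92
119 = 64 + 32 + 16 + 4 + 2 + 1, so s^119 ≡ 92·53·14·92·64·96 ≡ 73 (mod 143)

73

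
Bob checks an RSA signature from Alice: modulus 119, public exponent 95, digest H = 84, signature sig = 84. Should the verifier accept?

accept

Squares mod 119: sig^1≡84, sig^2≡35, sig^4≡35, sig^8≡35, sig^16≡35, sig^32≡35, sig^64≡35
95 = 64 + 16 + 8 + 4 + 2 + 1, so sig^95 ≡ 35·35·35·35·35·84 ≡ 84 (mod 119)
Since 84 equals the digest 84, verification succeeds.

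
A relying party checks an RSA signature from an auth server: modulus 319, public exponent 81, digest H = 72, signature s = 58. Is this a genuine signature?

forged

s^2 ≡ 58^2 = 3364 ≡ 174
s^4 ≡ 174^2 = 30276 ≡ 290
s^8 ≡ 290^2 = 84100 ≡ 203
s^16 ≡ 203^2 = 41209 ≡ 58
s^32 ≡ 58^2 = 3364 ≡ 174
s^64 ≡ 174^2 = 30276 ≡ 290
81 = 64 + 16 + 1, so s^81 ≡ 290·58·58 ≡ 58 (mod 319)
The recovered value 58 does not match the digest 72.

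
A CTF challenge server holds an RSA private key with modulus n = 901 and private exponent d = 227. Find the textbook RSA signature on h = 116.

h^227 mod 901 = 738

738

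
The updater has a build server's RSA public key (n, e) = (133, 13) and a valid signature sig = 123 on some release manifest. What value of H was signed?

sig^2 ≡ 123^2 = 15129 ≡ 100
sig^4 ≡ 100^2 = 10000 ≡ 25
sig^8 ≡ 25^2 = 625 ≡ 93
13 = 8 + 4 + 1, so sig^13 ≡ 93·25·123 ≡ 25 (mod 133)

25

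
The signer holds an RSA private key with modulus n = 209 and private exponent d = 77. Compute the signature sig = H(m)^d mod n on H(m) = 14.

86

(H(m))^77 mod 209 = 86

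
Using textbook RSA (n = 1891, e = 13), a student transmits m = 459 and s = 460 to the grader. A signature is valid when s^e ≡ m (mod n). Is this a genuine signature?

forged

s^13 mod 1891 = 1700
The recovered value 1700 does not match the digest 459.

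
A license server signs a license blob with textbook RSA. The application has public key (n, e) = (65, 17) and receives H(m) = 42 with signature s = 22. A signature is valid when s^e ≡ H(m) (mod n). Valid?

s^17 mod 65 = 42
Since 42 equals the digest 42, verification succeeds.

yes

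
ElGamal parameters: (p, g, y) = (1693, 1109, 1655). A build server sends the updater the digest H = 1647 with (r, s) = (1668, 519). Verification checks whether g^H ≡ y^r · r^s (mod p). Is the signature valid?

valid

Left side g^H mod p:
1109^1647 mod 1693 = 748
Right side y^r · r^s mod p:
1655^1668 mod 1693 = 1604
1668^519 mod 1693 = 334
1604·334 = 535736 ≡ 748 (mod 1693)
748 ≡ 748 (mod 1693), so the signature is genuine.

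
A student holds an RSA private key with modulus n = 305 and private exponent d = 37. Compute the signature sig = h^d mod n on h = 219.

h^37 mod 305 = 49

49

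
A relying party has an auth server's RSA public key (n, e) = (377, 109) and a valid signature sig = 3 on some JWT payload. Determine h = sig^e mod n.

sig^2 ≡ 3^2 = 9
sig^4 ≡ 9^2 = 81
sig^8 ≡ 81^2 = 6561 ≡ 152
sig^16 ≡ 152^2 = 23104 ≡ 107
sig^32 ≡ 107^2 = 11449 ≡ 139
sig^64 ≡ 139^2 = 19321 ≡ 94
109 = 64 + 32 + 8 + 4 + 1, so sig^109 ≡ 94·139·152·81·3 ≡ 159 (mod 377)

159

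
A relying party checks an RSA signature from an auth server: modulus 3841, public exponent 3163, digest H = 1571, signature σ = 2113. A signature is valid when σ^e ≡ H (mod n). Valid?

yes

σ^3163 mod 3841 = 1571
σ^3163 mod 3841 = 1571 matches H.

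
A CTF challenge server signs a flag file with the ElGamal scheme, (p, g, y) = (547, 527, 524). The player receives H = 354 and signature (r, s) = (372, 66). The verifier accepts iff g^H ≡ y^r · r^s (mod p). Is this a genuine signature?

Left side g^H mod p:
527^2 = 277729 ≡ 400
527^4 ≡ 400^2 = 160000 ≡ 276
527^8 ≡ 276^2 = 76176 ≡ 143
527^16 ≡ 143^2 = 20449 ≡ 210
527^32 ≡ 210^2 = 44100 ≡ 340
527^64 ≡ 340^2 = 115600 ≡ 183
527^128 ≡ 183^2 = 33489 ≡ 122
527^256 ≡ 122^2 = 14884 ≡ 115
354 = 256 + 64 + 32 + 2, so 527^354 ≡ 115·183·340·400 ≡ 482 (mod 547)
Right side y^r · r^s mod p:
524^2 = 274576 ≡ 529
524^4 ≡ 529^2 = 279841 ≡ 324
524^8 ≡ 324^2 = 104976 ≡ 499
524^16 ≡ 499^2 = 249001 ≡ 116
524^32 ≡ 116^2 = 13456 ≡ 328
524^64 ≡ 328^2 = 107584 ≡ 372
524^128 ≡ 372^2 = 138384 ≡ 540
524^256 ≡ 540^2 = 291600 ≡ 49
372 = 256 + 64 + 32 + 16 + 4, so 524^372 ≡ 49·372·328·116·324 ≡ 268 (mod 547)
372^2 = 138384 ≡ 540
372^4 ≡ 540^2 = 291600 ≡ 49
372^8 ≡ 49^2 = 2401 ≡ 213
372^16 ≡ 213^2 = 45369 ≡ 515
372^32 ≡ 515^2 = 265225 ≡ 477
372^64 ≡ 477^2 = 227529 ≡ 524
66 = 64 + 2, so 372^66 ≡ 524·540 ≡ 161 (mod 547)
268·161 = 43148 ≡ 482 (mod 547)
482 ≡ 482 (mod 547), so the signature is genuine.

genuine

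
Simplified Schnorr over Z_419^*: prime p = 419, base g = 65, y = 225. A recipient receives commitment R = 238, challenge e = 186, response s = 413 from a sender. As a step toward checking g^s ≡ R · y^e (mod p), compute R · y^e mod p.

28

225^2 = 50625 ≡ 345
225^4 ≡ 345^2 = 119025 ≡ 29
225^8 ≡ 29^2 = 841 ≡ 3
225^16 ≡ 3^2 = 9
225^32 ≡ 9^2 = 81
225^64 ≡ 81^2 = 6561 ≡ 276
225^128 ≡ 276^2 = 76176 ≡ 337
186 = 128 + 32 + 16 + 8 + 2, so 225^186 ≡ 337·81·9·3·345 ≡ 148 (mod 419)
R · y^e ≡ 238·148 = 35224 ≡ 28 (mod 419)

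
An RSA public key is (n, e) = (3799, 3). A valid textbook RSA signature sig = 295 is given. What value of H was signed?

2532

sig^2 ≡ 295^2 = 87025 ≡ 3447
3 = 2 + 1, so sig^3 ≡ 3447·295 ≡ 2532 (mod 3799)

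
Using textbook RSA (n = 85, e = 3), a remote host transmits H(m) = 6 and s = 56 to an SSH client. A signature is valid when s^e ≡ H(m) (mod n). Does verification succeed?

passes

s^3 mod 85 = 6
6 = H(m), so the signature checks out.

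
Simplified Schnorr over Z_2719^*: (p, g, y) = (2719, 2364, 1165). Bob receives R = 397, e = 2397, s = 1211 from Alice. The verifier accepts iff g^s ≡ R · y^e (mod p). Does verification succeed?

fails

g^s mod p:
2364^1211 mod 2719 = 286
R · y^e mod p:
1165^2397 mod 2719 = 2203
397·2203 = 874591 ≡ 1792 (mod 2719)
286 ≠ 1792; the check fails.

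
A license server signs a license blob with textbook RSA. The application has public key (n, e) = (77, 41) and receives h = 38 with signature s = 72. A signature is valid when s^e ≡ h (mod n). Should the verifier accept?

reject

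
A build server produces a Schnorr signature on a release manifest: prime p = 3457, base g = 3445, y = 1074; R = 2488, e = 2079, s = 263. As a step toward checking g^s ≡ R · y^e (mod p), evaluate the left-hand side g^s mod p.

2727

3445^2 = 11868025 ≡ 144
3445^4 ≡ 144^2 = 20736 ≡ 3451
3445^8 ≡ 3451^2 = 11909401 ≡ 36
3445^16 ≡ 36^2 = 1296
3445^32 ≡ 1296^2 = 1679616 ≡ 2971
3445^64 ≡ 2971^2 = 8826841 ≡ 1120
3445^128 ≡ 1120^2 = 1254400 ≡ 2966
3445^256 ≡ 2966^2 = 8797156 ≡ 2548
263 = 256 + 4 + 2 + 1, so 3445^263 ≡ 2548·3451·144·3445 ≡ 2727 (mod 3457)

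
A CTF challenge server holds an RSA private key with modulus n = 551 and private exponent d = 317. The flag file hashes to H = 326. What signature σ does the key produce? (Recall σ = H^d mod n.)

542

H^317 mod 551 = 542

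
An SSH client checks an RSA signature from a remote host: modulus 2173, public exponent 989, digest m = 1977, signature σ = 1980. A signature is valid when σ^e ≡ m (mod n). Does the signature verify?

does not verify

Squares mod 2173: σ^1≡1980, σ^2≡308, σ^4≡1425, σ^8≡1043, σ^16≡1349, σ^32≡1000, σ^64≡420, σ^128≡387, σ^256≡2005, σ^512≡2148
989 = 512 + 256 + 128 + 64 + 16 + 8 + 4 + 1, so σ^989 ≡ 2148·2005·387·420·1349·1043·1425·1980 ≡ 973 (mod 2173)
973 ≠ 1977, so verification fails.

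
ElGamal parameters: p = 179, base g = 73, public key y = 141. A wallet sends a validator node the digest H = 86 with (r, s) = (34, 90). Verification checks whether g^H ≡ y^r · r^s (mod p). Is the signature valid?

valid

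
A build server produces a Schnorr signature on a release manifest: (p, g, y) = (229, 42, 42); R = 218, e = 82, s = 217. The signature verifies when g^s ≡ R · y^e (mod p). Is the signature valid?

g^s mod p:
42^2 = 1764 ≡ 161
42^4 ≡ 161^2 = 25921 ≡ 44
42^8 ≡ 44^2 = 1936 ≡ 104
42^16 ≡ 104^2 = 10816 ≡ 53
42^32 ≡ 53^2 = 2809 ≡ 61
42^64 ≡ 61^2 = 3721 ≡ 57
42^128 ≡ 57^2 = 3249 ≡ 43
217 = 128 + 64 + 16 + 8 + 1, so 42^217 ≡ 43·57·53·104·42 ≡ 104 (mod 229)
R · y^e mod p:
42^2 = 1764 ≡ 161
42^4 ≡ 161^2 = 25921 ≡ 44
42^8 ≡ 44^2 = 1936 ≡ 104
42^16 ≡ 104^2 = 10816 ≡ 53
42^32 ≡ 53^2 = 2809 ≡ 61
42^64 ≡ 61^2 = 3721 ≡ 57
82 = 64 + 16 + 2, so 42^82 ≡ 57·53·161 ≡ 214 (mod 229)
218·214 = 46652 ≡ 165 (mod 229)
104 ≠ 165; the check fails.

invalid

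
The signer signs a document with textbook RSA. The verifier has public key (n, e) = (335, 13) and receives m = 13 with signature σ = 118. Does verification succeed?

passes

σ^2 ≡ 118^2 = 13924 ≡ 189
σ^4 ≡ 189^2 = 35721 ≡ 211
σ^8 ≡ 211^2 = 44521 ≡ 301
13 = 8 + 4 + 1, so σ^13 ≡ 301·211·118 ≡ 13 (mod 335)
Since 13 equals the digest 13, verification succeeds.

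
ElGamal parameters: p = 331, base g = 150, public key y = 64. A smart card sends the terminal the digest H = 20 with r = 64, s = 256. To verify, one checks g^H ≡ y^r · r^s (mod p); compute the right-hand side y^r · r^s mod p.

1

64^2 = 4096 ≡ 124
64^4 ≡ 124^2 = 15376 ≡ 150
64^8 ≡ 150^2 = 22500 ≡ 323
64^16 ≡ 323^2 = 104329 ≡ 64
64^32 ≡ 64^2 = 4096 ≡ 124
64^64 ≡ 124^2 = 15376 ≡ 150
64^2 = 4096 ≡ 124
64^4 ≡ 124^2 = 15376 ≡ 150
64^8 ≡ 150^2 = 22500 ≡ 323
64^16 ≡ 323^2 = 104329 ≡ 64
64^32 ≡ 64^2 = 4096 ≡ 124
64^64 ≡ 124^2 = 15376 ≡ 150
64^128 ≡ 150^2 = 22500 ≡ 323
64^256 ≡ 323^2 = 104329 ≡ 64
y^r · r^s ≡ 150·64 = 9600 ≡ 1 (mod 331)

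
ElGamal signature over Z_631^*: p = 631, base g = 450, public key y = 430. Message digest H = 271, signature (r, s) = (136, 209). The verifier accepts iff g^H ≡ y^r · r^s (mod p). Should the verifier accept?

accept

Left side g^H mod p:
450^271 mod 631 = 382
Right side y^r · r^s mod p:
430^136 mod 631 = 196
136^209 mod 631 = 575
196·575 = 112700 ≡ 382 (mod 631)
382 ≡ 382 (mod 631), so the signature is genuine.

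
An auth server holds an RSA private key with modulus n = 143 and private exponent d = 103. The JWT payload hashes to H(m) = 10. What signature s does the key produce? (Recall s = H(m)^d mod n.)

(H(m))^2 ≡ 10^2 = 100
(H(m))^4 ≡ 100^2 = 10000 ≡ 133
(H(m))^8 ≡ 133^2 = 17689 ≡ 100
(H(m))^16 ≡ 100^2 = 10000 ≡ 133
(H(m))^32 ≡ 133^2 = 17689 ≡ 100
(H(m))^64 ≡ 100^2 = 10000 ≡ 133
103 = 64 + 32 + 4 + 2 + 1, so (H(m))^103 ≡ 133·100·133·100·10 ≡ 10 (mod 143)

10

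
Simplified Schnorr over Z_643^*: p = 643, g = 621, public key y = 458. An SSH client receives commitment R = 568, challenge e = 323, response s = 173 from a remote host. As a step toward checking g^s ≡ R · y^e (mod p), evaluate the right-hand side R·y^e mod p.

19

458^2 = 209764 ≡ 146
458^4 ≡ 146^2 = 21316 ≡ 97
458^8 ≡ 97^2 = 9409 ≡ 407
458^16 ≡ 407^2 = 165649 ≡ 398
458^32 ≡ 398^2 = 158404 ≡ 226
458^64 ≡ 226^2 = 51076 ≡ 279
458^128 ≡ 279^2 = 77841 ≡ 38
458^256 ≡ 38^2 = 1444 ≡ 158
323 = 256 + 64 + 2 + 1, so 458^323 ≡ 158·279·146·458 ≡ 497 (mod 643)
R · y^e ≡ 568·497 = 282296 ≡ 19 (mod 643)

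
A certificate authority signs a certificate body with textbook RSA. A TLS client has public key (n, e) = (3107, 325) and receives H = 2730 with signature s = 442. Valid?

no

s^2 ≡ 442^2 = 195364 ≡ 2730
s^4 ≡ 2730^2 = 7452900 ≡ 2314
s^8 ≡ 2314^2 = 5354596 ≡ 1235
s^16 ≡ 1235^2 = 1525225 ≡ 2795
s^32 ≡ 2795^2 = 7812025 ≡ 1027
s^64 ≡ 1027^2 = 1054729 ≡ 1456
s^128 ≡ 1456^2 = 2119936 ≡ 962
s^256 ≡ 962^2 = 925444 ≡ 2665
325 = 256 + 64 + 4 + 1, so s^325 ≡ 2665·1456·2314·442 ≡ 377 (mod 3107)
The recovered value 377 does not match the digest 2730.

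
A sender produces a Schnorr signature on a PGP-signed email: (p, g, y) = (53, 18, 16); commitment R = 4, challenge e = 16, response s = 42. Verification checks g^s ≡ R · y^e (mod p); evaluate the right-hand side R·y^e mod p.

Squares mod 53: 16^1≡16, 16^2≡44, 16^4≡28, 16^8≡42, 16^16≡15
16^16 ≡ 15 (mod 53)
R · y^e ≡ 4·15 = 60 ≡ 7 (mod 53)

7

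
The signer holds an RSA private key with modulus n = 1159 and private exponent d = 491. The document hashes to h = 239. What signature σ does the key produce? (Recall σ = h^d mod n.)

Squares mod 1159: h^1≡239, h^2≡330, h^4≡1113, h^8≡957, h^16≡239, h^32≡330, h^64≡1113, h^128≡957, h^256≡239
491 = 256 + 128 + 64 + 32 + 8 + 2 + 1, so h^491 ≡ 239·957·1113·330·957·330·239 ≡ 1033 (mod 1159)

1033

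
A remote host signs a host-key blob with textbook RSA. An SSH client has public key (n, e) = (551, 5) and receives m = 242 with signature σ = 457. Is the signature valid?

invalid

σ^5 mod 551 = 419
419 ≠ 242, so verification fails.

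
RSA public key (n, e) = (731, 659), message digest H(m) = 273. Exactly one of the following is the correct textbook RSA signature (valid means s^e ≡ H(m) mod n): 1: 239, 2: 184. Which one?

1

Candidate 1: Squares mod 731: 239^1≡239, 239^2≡103, 239^4≡375, 239^8≡273, 239^16≡698, 239^32≡358, 239^64≡239, 239^128≡103, 239^256≡375, 239^512≡273; 659 = 512 + 128 + 16 + 2 + 1, so 239^659 ≡ 273·103·698·103·239 ≡ 273 (mod 731)
  → matches H(m) = 273
Candidate 2: Squares mod 731: 184^1≡184, 184^2≡230, 184^4≡268, 184^8≡186, 184^16≡239, 184^32≡103, 184^64≡375, 184^128≡273, 184^256≡698, 184^512≡358; 659 = 512 + 128 + 16 + 2 + 1, so 184^659 ≡ 358·273·239·230·184 ≡ 330 (mod 731)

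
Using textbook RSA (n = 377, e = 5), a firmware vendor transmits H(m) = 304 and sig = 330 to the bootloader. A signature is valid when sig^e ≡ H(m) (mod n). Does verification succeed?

sig^2 ≡ 330^2 = 108900 ≡ 324
sig^4 ≡ 324^2 = 104976 ≡ 170
5 = 4 + 1, so sig^5 ≡ 170·330 ≡ 304 (mod 377)
304 = H(m), so the signature checks out.

passes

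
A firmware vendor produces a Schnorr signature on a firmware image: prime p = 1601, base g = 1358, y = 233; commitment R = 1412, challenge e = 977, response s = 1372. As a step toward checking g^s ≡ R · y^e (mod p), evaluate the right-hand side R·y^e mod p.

248

Squares mod 1601: 233^1≡233, 233^2≡1456, 233^4≡212, 233^8≡116, 233^16≡648, 233^32≡442, 233^64≡42, 233^128≡163, 233^256≡953, 233^512≡442
977 = 512 + 256 + 128 + 64 + 16 + 1, so 233^977 ≡ 442·953·163·42·648·233 ≡ 490 (mod 1601)
R · y^e ≡ 1412·490 = 691880 ≡ 248 (mod 1601)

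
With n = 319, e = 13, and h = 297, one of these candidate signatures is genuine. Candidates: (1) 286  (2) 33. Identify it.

Candidate 1: 286^2 = 81796 ≡ 132; 286^4 ≡ 132^2 = 17424 ≡ 198; 286^8 ≡ 198^2 = 39204 ≡ 286; 13 = 8 + 4 + 1, so 286^13 ≡ 286·198·286 ≡ 297 (mod 319)
  → matches h = 297
Candidate 2: 33^2 = 1089 ≡ 132; 33^4 ≡ 132^2 = 17424 ≡ 198; 33^8 ≡ 198^2 = 39204 ≡ 286; 13 = 8 + 4 + 1, so 33^13 ≡ 286·198·33 ≡ 22 (mod 319)

1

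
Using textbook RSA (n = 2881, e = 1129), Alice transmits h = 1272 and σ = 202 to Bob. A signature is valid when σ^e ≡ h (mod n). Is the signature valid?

invalid

σ^2 ≡ 202^2 = 40804 ≡ 470
σ^4 ≡ 470^2 = 220900 ≡ 1944
σ^8 ≡ 1944^2 = 3779136 ≡ 2145
σ^16 ≡ 2145^2 = 4601025 ≡ 68
σ^32 ≡ 68^2 = 4624 ≡ 1743
σ^64 ≡ 1743^2 = 3038049 ≡ 1475
σ^128 ≡ 1475^2 = 2175625 ≡ 470
σ^256 ≡ 470^2 = 220900 ≡ 1944
σ^512 ≡ 1944^2 = 3779136 ≡ 2145
σ^1024 ≡ 2145^2 = 4601025 ≡ 68
1129 = 1024 + 64 + 32 + 8 + 1, so σ^1129 ≡ 68·1475·1743·2145·202 ≡ 1609 (mod 2881)
σ^1129 mod 2881 = 1609, but h = 1272.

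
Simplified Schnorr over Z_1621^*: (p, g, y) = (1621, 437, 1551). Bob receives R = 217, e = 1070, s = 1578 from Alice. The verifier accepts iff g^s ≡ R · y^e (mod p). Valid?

g^s mod p:
437^1578 mod 1621 = 1587
R · y^e mod p:
1551^1070 mod 1621 = 117
217·117 = 25389 ≡ 1074 (mod 1621)
1587 ≠ 1074; the check fails.

no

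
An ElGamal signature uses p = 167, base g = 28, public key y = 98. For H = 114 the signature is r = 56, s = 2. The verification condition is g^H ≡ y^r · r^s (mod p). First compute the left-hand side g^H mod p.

66

Squares mod 167: 28^1≡28, 28^2≡116, 28^4≡96, 28^8≡31, 28^16≡126, 28^32≡11, 28^64≡121
114 = 64 + 32 + 16 + 2, so 28^114 ≡ 121·11·126·116 ≡ 66 (mod 167)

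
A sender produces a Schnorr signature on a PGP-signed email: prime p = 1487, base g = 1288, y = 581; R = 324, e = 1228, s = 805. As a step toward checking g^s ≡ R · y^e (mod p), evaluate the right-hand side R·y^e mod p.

781

Squares mod 1487: 581^1≡581, 581^2≡12, 581^4≡144, 581^8≡1405, 581^16≡776, 581^32≡1428, 581^64≡507, 581^128≡1285, 581^256≡655, 581^512≡769, 581^1024≡1022
1228 = 1024 + 128 + 64 + 8 + 4, so 581^1228 ≡ 1022·1285·507·1405·144 ≡ 7 (mod 1487)
R · y^e ≡ 324·7 = 2268 ≡ 781 (mod 1487)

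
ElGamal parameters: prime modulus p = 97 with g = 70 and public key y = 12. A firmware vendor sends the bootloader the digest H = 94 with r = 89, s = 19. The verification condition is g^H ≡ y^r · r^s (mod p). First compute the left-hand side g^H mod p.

Squares mod 97: 70^1≡70, 70^2≡50, 70^4≡75, 70^8≡96, 70^16≡1, 70^32≡1, 70^64≡1
94 = 64 + 16 + 8 + 4 + 2, so 70^94 ≡ 1·1·96·75·50 ≡ 33 (mod 97)

33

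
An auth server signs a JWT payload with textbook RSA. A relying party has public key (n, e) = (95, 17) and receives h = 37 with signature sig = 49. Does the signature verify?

does not verify

sig^17 mod 95 = 64
64 ≠ 37, so verification fails.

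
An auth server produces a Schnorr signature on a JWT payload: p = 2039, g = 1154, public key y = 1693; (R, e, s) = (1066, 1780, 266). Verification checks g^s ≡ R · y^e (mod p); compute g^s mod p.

409

1154^2 = 1331716 ≡ 249
1154^4 ≡ 249^2 = 62001 ≡ 831
1154^8 ≡ 831^2 = 690561 ≡ 1379
1154^16 ≡ 1379^2 = 1901641 ≡ 1293
1154^32 ≡ 1293^2 = 1671849 ≡ 1908
1154^64 ≡ 1908^2 = 3640464 ≡ 849
1154^128 ≡ 849^2 = 720801 ≡ 1034
1154^256 ≡ 1034^2 = 1069156 ≡ 720
266 = 256 + 8 + 2, so 1154^266 ≡ 720·1379·249 ≡ 409 (mod 2039)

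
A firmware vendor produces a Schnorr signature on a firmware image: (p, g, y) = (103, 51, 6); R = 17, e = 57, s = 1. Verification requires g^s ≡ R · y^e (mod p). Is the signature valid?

g^s mod p:
51^1 mod 103 = 51
R · y^e mod p:
6^2 = 36
6^4 ≡ 36^2 = 1296 ≡ 60
6^8 ≡ 60^2 = 3600 ≡ 98
6^16 ≡ 98^2 = 9604 ≡ 25
6^32 ≡ 25^2 = 625 ≡ 7
57 = 32 + 16 + 8 + 1, so 6^57 ≡ 7·25·98·6 ≡ 3 (mod 103)
17·3 = 51 ≡ 51 (mod 103)
51 ≡ 51 (mod 103); signature holds.

valid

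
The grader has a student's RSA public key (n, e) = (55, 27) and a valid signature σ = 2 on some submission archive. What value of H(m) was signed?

18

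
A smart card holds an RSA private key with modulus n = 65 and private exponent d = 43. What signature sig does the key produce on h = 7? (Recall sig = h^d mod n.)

Squares mod 65: h^1≡7, h^2≡49, h^4≡61, h^8≡16, h^16≡61, h^32≡16
43 = 32 + 8 + 2 + 1, so h^43 ≡ 16·16·49·7 ≡ 58 (mod 65)

58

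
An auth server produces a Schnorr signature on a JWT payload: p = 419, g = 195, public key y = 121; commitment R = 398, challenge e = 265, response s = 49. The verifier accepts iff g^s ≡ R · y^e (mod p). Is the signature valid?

g^s mod p:
Squares mod 419: 195^1≡195, 195^2≡315, 195^4≡341, 195^8≡218, 195^16≡177, 195^32≡323
49 = 32 + 16 + 1, so 195^49 ≡ 323·177·195 ≡ 12 (mod 419)
R · y^e mod p:
Squares mod 419: 121^1≡121, 121^2≡395, 121^4≡157, 121^8≡347, 121^16≡156, 121^32≡34, 121^64≡318, 121^128≡145, 121^256≡75
265 = 256 + 8 + 1, so 121^265 ≡ 75·347·121 ≡ 240 (mod 419)
398·240 = 95520 ≡ 407 (mod 419)
12 ≠ 407; the check fails.

invalid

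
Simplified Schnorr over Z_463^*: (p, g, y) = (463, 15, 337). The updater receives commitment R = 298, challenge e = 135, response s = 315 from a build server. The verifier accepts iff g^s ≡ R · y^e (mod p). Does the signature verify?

does not verify

g^s mod p:
Squares mod 463: 15^1≡15, 15^2≡225, 15^4≡158, 15^8≡425, 15^16≡55, 15^32≡247, 15^64≡356, 15^128≡337, 15^256≡134
315 = 256 + 32 + 16 + 8 + 2 + 1, so 15^315 ≡ 134·247·55·425·225·15 ≡ 337 (mod 463)
R · y^e mod p:
Squares mod 463: 337^1≡337, 337^2≡134, 337^4≡362, 337^8≡15, 337^16≡225, 337^32≡158, 337^64≡425, 337^128≡55
135 = 128 + 4 + 2 + 1, so 337^135 ≡ 55·362·134·337 ≡ 247 (mod 463)
298·247 = 73606 ≡ 452 (mod 463)
337 ≠ 452; the check fails.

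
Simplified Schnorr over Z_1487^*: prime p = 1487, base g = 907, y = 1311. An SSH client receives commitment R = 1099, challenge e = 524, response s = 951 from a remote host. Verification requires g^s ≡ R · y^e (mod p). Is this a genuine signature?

forged

g^s mod p:
Squares mod 1487: 907^1≡907, 907^2≡338, 907^4≡1232, 907^8≡1084, 907^16≡326, 907^32≡699, 907^64≡865, 907^128≡264, 907^256≡1294, 907^512≡74
951 = 512 + 256 + 128 + 32 + 16 + 4 + 2 + 1, so 907^951 ≡ 74·1294·264·699·326·1232·338·907 ≡ 1295 (mod 1487)
R · y^e mod p:
Squares mod 1487: 1311^1≡1311, 1311^2≡1236, 1311^4≡547, 1311^8≡322, 1311^16≡1081, 1311^32≡1266, 1311^64≡1257, 1311^128≡855, 1311^256≡908, 1311^512≡666
524 = 512 + 8 + 4, so 1311^524 ≡ 666·322·547 ≡ 275 (mod 1487)
1099·275 = 302225 ≡ 364 (mod 1487)
1295 ≠ 364; the check fails.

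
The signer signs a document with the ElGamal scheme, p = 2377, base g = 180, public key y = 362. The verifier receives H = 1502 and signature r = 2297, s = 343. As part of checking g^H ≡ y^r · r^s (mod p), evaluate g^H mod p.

Squares mod 2377: 180^1≡180, 180^2≡1499, 180^4≡736, 180^8≡2117, 180^16≡1044, 180^32≡1270, 180^64≡1294, 180^128≡1028, 180^256≡1396, 180^512≡2053, 180^1024≡388
1502 = 1024 + 256 + 128 + 64 + 16 + 8 + 4 + 2, so 180^1502 ≡ 388·1396·1028·1294·1044·2117·736·1499 ≡ 1019 (mod 2377)

1019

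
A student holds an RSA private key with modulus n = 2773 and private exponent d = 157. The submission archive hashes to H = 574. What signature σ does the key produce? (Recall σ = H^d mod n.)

1017

Squares mod 2773: H^1≡574, H^2≡2262, H^4≡459, H^8≡2706, H^16≡1716, H^32≡2503, H^64≡802, H^128≡2641
157 = 128 + 16 + 8 + 4 + 1, so H^157 ≡ 2641·1716·2706·459·574 ≡ 1017 (mod 2773)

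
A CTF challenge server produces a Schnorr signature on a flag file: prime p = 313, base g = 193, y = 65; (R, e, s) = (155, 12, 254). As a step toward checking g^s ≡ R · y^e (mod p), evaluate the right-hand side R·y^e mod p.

66

65^12 mod 313 = 269
R · y^e ≡ 155·269 = 41695 ≡ 66 (mod 313)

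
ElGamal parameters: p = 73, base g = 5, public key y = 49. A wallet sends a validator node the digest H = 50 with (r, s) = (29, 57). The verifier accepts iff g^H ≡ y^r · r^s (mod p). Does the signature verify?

Left side g^H mod p:
5^2 = 25
5^4 ≡ 25^2 = 625 ≡ 41
5^8 ≡ 41^2 = 1681 ≡ 2
5^16 ≡ 2^2 = 4
5^32 ≡ 4^2 = 16
50 = 32 + 16 + 2, so 5^50 ≡ 16·4·25 ≡ 67 (mod 73)
Right side y^r · r^s mod p:
49^2 = 2401 ≡ 65
49^4 ≡ 65^2 = 4225 ≡ 64
49^8 ≡ 64^2 = 4096 ≡ 8
49^16 ≡ 8^2 = 64
29 = 16 + 8 + 4 + 1, so 49^29 ≡ 64·8·64·49 ≡ 70 (mod 73)
29^2 = 841 ≡ 38
29^4 ≡ 38^2 = 1444 ≡ 57
29^8 ≡ 57^2 = 3249 ≡ 37
29^16 ≡ 37^2 = 1369 ≡ 55
29^32 ≡ 55^2 = 3025 ≡ 32
57 = 32 + 16 + 8 + 1, so 29^57 ≡ 32·55·37·29 ≡ 43 (mod 73)
70·43 = 3010 ≡ 17 (mod 73)
67 ≠ 17, so verification fails.

does not verify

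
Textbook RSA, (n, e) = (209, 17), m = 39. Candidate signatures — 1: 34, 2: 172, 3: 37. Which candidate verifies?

Candidate 1: Squares mod 209: 34^1≡34, 34^2≡111, 34^4≡199, 34^8≡100, 34^16≡177; 17 = 16 + 1, so 34^17 ≡ 177·34 ≡ 166 (mod 209)
Candidate 2: Squares mod 209: 172^1≡172, 172^2≡115, 172^4≡58, 172^8≡20, 172^16≡191; 17 = 16 + 1, so 172^17 ≡ 191·172 ≡ 39 (mod 209)
  → matches m = 39
Candidate 3: Squares mod 209: 37^1≡37, 37^2≡115, 37^4≡58, 37^8≡20, 37^16≡191; 17 = 16 + 1, so 37^17 ≡ 191·37 ≡ 170 (mod 209)

2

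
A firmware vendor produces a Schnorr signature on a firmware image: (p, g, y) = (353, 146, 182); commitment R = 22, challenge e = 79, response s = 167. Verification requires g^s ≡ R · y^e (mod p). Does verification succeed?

g^s mod p:
Squares mod 353: 146^1≡146, 146^2≡136, 146^4≡140, 146^8≡185, 146^16≡337, 146^32≡256, 146^64≡231, 146^128≡58
167 = 128 + 32 + 4 + 2 + 1, so 146^167 ≡ 58·256·140·136·146 ≡ 289 (mod 353)
R · y^e mod p:
Squares mod 353: 182^1≡182, 182^2≡295, 182^4≡187, 182^8≡22, 182^16≡131, 182^32≡217, 182^64≡140
79 = 64 + 8 + 4 + 2 + 1, so 182^79 ≡ 140·22·187·295·182 ≡ 318 (mod 353)
22·318 = 6996 ≡ 289 (mod 353)
289 ≡ 289 (mod 353); signature holds.

passes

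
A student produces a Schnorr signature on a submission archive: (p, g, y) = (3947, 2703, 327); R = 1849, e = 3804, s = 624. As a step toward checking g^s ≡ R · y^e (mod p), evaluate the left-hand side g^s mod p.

Squares mod 3947: 2703^1≡2703, 2703^2≡312, 2703^4≡2616, 2703^8≡3305, 2703^16≡1676, 2703^32≡2659, 2703^64≡1204, 2703^128≡1067, 2703^256≡1753, 2703^512≡2243
624 = 512 + 64 + 32 + 16, so 2703^624 ≡ 2243·1204·2659·1676 ≡ 55 (mod 3947)

55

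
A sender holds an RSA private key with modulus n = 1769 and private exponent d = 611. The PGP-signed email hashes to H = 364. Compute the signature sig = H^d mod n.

575

H^2 ≡ 364^2 = 132496 ≡ 1590
H^4 ≡ 1590^2 = 2528100 ≡ 199
H^8 ≡ 199^2 = 39601 ≡ 683
H^16 ≡ 683^2 = 466489 ≡ 1242
H^32 ≡ 1242^2 = 1542564 ≡ 1765
H^64 ≡ 1765^2 = 3115225 ≡ 16
H^128 ≡ 16^2 = 256
H^256 ≡ 256^2 = 65536 ≡ 83
H^512 ≡ 83^2 = 6889 ≡ 1582
611 = 512 + 64 + 32 + 2 + 1, so H^611 ≡ 1582·16·1765·1590·364 ≡ 575 (mod 1769)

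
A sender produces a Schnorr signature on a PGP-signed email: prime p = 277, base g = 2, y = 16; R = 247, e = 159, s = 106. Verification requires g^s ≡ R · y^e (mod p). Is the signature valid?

valid

g^s mod p:
2^2 = 4
2^4 ≡ 4^2 = 16
2^8 ≡ 16^2 = 256
2^16 ≡ 256^2 = 65536 ≡ 164
2^32 ≡ 164^2 = 26896 ≡ 27
2^64 ≡ 27^2 = 729 ≡ 175
106 = 64 + 32 + 8 + 2, so 2^106 ≡ 175·27·256·4 ≡ 41 (mod 277)
R · y^e mod p:
16^2 = 256
16^4 ≡ 256^2 = 65536 ≡ 164
16^8 ≡ 164^2 = 26896 ≡ 27
16^16 ≡ 27^2 = 729 ≡ 175
16^32 ≡ 175^2 = 30625 ≡ 155
16^64 ≡ 155^2 = 24025 ≡ 203
16^128 ≡ 203^2 = 41209 ≡ 213
159 = 128 + 16 + 8 + 4 + 2 + 1, so 16^159 ≡ 213·175·27·164·256·16 ≡ 211 (mod 277)
247·211 = 52117 ≡ 41 (mod 277)
41 ≡ 41 (mod 277); signature holds.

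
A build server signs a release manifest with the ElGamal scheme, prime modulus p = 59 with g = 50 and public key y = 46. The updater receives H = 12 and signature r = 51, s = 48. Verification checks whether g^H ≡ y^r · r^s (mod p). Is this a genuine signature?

forged

Left side g^H mod p:
50^2 = 2500 ≡ 22
50^4 ≡ 22^2 = 484 ≡ 12
50^8 ≡ 12^2 = 144 ≡ 26
12 = 8 + 4, so 50^12 ≡ 26·12 ≡ 17 (mod 59)
Right side y^r · r^s mod p:
46^2 = 2116 ≡ 51
46^4 ≡ 51^2 = 2601 ≡ 5
46^8 ≡ 5^2 = 25
46^16 ≡ 25^2 = 625 ≡ 35
46^32 ≡ 35^2 = 1225 ≡ 45
51 = 32 + 16 + 2 + 1, so 46^51 ≡ 45·35·51·46 ≡ 16 (mod 59)
51^2 = 2601 ≡ 5
51^4 ≡ 5^2 = 25
51^8 ≡ 25^2 = 625 ≡ 35
51^16 ≡ 35^2 = 1225 ≡ 45
51^32 ≡ 45^2 = 2025 ≡ 19
48 = 32 + 16, so 51^48 ≡ 19·45 ≡ 29 (mod 59)
16·29 = 464 ≡ 51 (mod 59)
17 ≠ 51, so verification fails.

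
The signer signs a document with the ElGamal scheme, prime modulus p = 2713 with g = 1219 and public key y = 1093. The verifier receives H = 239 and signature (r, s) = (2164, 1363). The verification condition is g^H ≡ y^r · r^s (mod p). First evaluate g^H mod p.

1219^2 = 1485961 ≡ 1950
1219^4 ≡ 1950^2 = 3802500 ≡ 1587
1219^8 ≡ 1587^2 = 2518569 ≡ 905
1219^16 ≡ 905^2 = 819025 ≡ 2412
1219^32 ≡ 2412^2 = 5817744 ≡ 1072
1219^64 ≡ 1072^2 = 1149184 ≡ 1585
1219^128 ≡ 1585^2 = 2512225 ≡ 2700
239 = 128 + 64 + 32 + 8 + 4 + 2 + 1, so 1219^239 ≡ 2700·1585·1072·905·1587·1950·1219 ≡ 821 (mod 2713)

821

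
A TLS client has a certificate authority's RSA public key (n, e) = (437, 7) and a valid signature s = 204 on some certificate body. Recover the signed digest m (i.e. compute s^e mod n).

s^2 ≡ 204^2 = 41616 ≡ 101
s^4 ≡ 101^2 = 10201 ≡ 150
7 = 4 + 2 + 1, so s^7 ≡ 150·101·204 ≡ 136 (mod 437)

136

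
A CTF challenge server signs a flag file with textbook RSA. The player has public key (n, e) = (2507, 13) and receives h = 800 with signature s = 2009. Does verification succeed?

s^2 ≡ 2009^2 = 4036081 ≡ 2318
s^4 ≡ 2318^2 = 5373124 ≡ 623
s^8 ≡ 623^2 = 388129 ≡ 2051
13 = 8 + 4 + 1, so s^13 ≡ 2051·623·2009 ≡ 800 (mod 2507)
s^13 mod 2507 = 800 matches h.

passes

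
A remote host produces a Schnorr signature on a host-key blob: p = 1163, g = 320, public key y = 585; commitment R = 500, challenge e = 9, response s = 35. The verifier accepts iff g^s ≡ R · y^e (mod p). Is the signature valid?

g^s mod p:
320^2 = 102400 ≡ 56
320^4 ≡ 56^2 = 3136 ≡ 810
320^8 ≡ 810^2 = 656100 ≡ 168
320^16 ≡ 168^2 = 28224 ≡ 312
320^32 ≡ 312^2 = 97344 ≡ 815
35 = 32 + 2 + 1, so 320^35 ≡ 815·56·320 ≡ 1009 (mod 1163)
R · y^e mod p:
585^2 = 342225 ≡ 303
585^4 ≡ 303^2 = 91809 ≡ 1095
585^8 ≡ 1095^2 = 1199025 ≡ 1135
9 = 8 + 1, so 585^9 ≡ 1135·585 ≡ 1065 (mod 1163)
500·1065 = 532500 ≡ 1009 (mod 1163)
1009 ≡ 1009 (mod 1163); signature holds.

valid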